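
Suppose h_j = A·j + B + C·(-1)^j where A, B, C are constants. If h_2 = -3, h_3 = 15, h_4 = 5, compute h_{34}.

Write the equations: 2A + B + C = -3; 3A + B - C = 15; 4A + B + C = 5.
Subtracting the first from the second: A - 2C = 18.
Subtracting the second from the third: A + 2C = -10.
Solving: C = -7, A = 4, then B = -4.
So h_j = 4·j + (-4) + (-7)·(-1)^j; at j=34 this is 125.

125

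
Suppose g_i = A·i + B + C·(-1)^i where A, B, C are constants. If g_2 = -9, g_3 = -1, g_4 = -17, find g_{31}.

Plug in i = 2, 3, 4: 2A + B + C = -9; 3A + B - C = -1; 4A + B + C = -17.
Subtracting the first from the second: A - 2C = 8.
Subtracting the second from the third: A + 2C = -16.
Solving: C = -6, A = -4, then B = 5.
Hence g_{31} = -4·31 + 5 + (-6)·(-1) = -113.

-113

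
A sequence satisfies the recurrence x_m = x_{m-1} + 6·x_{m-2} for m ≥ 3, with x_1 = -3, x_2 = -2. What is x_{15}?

-7675688

Iterate the recurrence:
x_3 = -20;  x_4 = -32;  x_5 = -152;  …;  x_{12} = -280568;  x_{13} = -856040;  x_{14} = -2539448;  x_{15} = -7675688.
(Characteristic roots are 3 and -2.)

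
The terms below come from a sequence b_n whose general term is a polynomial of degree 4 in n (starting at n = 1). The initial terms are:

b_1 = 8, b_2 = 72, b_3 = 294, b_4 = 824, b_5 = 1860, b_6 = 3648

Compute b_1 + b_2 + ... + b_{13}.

1st diffs: 64, 222, 530, 1036, 1788.
2nd diffs: 158, 308, 506, 752.
3rd diffs: 150, 198, 246.
4th diffs: 48, 48 (constant).
So b_n = 2n^4 + 5n^3 - n^2 + 2n.
Continuing: …, 6482, 10704, 16704, 24920, …, b_{13} = 67964.
Summing n = 1..13 (13 terms) gives 219310.

219310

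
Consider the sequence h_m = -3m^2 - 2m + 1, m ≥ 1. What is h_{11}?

h_{11} = -3·11^2 - 2·11 + 1 = -384.

-384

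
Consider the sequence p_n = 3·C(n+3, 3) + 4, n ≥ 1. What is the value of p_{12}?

1369

C(15, 3) = 455, so p_{12} = 1369.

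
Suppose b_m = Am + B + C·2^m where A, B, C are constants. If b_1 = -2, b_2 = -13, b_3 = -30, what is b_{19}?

-1572950

Write the equations: A + B + 2C = -2; 2A + B + 4C = -13; 3A + B + 8C = -30.
Subtracting the first from the second: A + 2C = -11.
Subtracting the second from the third: A + 4C = -17.
Solving: C = -3, A = -5, then B = 9.
So b_m = -5·m + 9 + (-3)·2^m; at m=19 this is -1572950.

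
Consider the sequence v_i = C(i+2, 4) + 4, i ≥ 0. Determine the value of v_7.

130

C(9, 4) = 126, so v_7 = 130.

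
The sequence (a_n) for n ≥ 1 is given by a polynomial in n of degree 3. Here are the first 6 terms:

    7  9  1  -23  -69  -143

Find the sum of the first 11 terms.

-3443

1st diffs: 2, -8, -24, -46, -74.
2nd diffs: -10, -16, -22, -28.
3rd diffs: -6, -6, -6 (constant).
So a_n = -n^3 + n^2 + 6n + 1.
Continuing: …, -251, -399, -593, -839, …, a_{11} = -1143.
Summing n = 1..11 (11 terms) gives -3443.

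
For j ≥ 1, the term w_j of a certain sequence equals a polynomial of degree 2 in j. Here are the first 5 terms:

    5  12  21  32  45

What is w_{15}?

1st diffs: 7, 9, 11, 13.
2nd diffs: 2, 2, 2 (constant).
Newton forward-difference form: w_j = 5 + 7·C(j-1,1) + 2·C(j-1,2).
At j = 15: j-1 = 14, so w_{15} = 5 + 98 + 182 = 285.

285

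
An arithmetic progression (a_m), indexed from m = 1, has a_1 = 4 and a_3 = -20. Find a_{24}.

Common difference d = (-20 - 4) / (3 - 1) = -12.
a_m = 4 + (m - 1)·(-12).
a_{24} = 4 + 23·(-12) = -272.

-272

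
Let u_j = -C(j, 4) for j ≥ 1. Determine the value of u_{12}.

-495

C(12, 4) = 495, so u_{12} = -495.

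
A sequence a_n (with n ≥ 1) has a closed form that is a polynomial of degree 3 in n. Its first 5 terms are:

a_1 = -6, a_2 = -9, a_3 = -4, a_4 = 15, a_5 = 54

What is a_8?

1st diffs: -3, 5, 19, 39.
2nd diffs: 8, 14, 20.
3rd diffs: 6, 6 (constant).
So a_n = n^3 - 2n^2 - 4n - 1.
Evaluating at n = 8 gives a_8 = 351.

351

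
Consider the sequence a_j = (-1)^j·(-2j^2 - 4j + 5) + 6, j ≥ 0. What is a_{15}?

511

(-1)^15 = -1; -2j^2 - 4j + 5 at j=15 is -505; so a_{15} = 511.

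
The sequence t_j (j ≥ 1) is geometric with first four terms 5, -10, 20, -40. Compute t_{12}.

Common ratio r = -2.
t_j = 5·(-2)^(j-1).
t_{12} = 5·(-2)^11 = -10240.

-10240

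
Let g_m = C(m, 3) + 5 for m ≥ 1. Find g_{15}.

460

C(15, 3) = 455, so g_{15} = 460.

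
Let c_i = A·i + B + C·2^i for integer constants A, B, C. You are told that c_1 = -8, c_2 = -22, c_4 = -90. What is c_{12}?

Write the equations: A + B + 2C = -8; 2A + B + 4C = -22; 4A + B + 16C = -90.
Subtracting the first from the second: A + 2C = -14.
Subtracting the second from the third: 2A + 12C = -68.
Solving: C = -5, A = -4, then B = 6.
So c_i = -4·i + 6 + (-5)·2^i; at i=12 this is -20522.

-20522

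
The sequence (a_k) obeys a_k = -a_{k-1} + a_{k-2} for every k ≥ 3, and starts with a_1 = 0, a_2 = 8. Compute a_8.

104

Iterate the recurrence:
a_3 = -8; a_4 = 16; a_5 = -24; a_6 = 40; a_7 = -64; a_8 = 104.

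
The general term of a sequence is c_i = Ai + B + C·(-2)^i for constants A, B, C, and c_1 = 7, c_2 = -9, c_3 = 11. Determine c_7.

Write the equations: A + B - 2C = 7; 2A + B + 4C = -9; 3A + B - 8C = 11.
Subtracting the first from the second: A + 6C = -16.
Subtracting the second from the third: A - 12C = 20.
Solving: C = -2, A = -4, then B = 7.
Therefore c_7 = -28 + 7 + (-2)·(-128) = 235.

235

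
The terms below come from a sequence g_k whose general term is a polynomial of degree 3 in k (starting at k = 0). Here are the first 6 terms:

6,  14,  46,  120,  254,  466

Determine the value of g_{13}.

7130

1st diffs: 8, 32, 74, 134, 212.
2nd diffs: 24, 42, 60, 78.
3rd diffs: 18, 18, 18 (constant).
Newton forward-difference form: g_k = 6 + 8·C(k,1) + 24·C(k,2) + 18·C(k,3).
At k = 13: k = 13, so g_{13} = 6 + 104 + 1872 + 5148 = 7130.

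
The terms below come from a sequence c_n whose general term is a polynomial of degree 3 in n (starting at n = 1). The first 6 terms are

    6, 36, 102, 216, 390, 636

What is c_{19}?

15846

1st diffs: 30, 66, 114, 174, 246.
2nd diffs: 36, 48, 60, 72.
3rd diffs: 12, 12, 12 (constant).
Newton forward-difference form: c_n = 6 + 30·C(n-1,1) + 36·C(n-1,2) + 12·C(n-1,3).
At n = 19: n-1 = 18, so c_{19} = 6 + 540 + 5508 + 9792 = 15846.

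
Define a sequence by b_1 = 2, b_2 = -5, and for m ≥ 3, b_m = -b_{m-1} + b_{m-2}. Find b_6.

Compute successive terms:
b_3 = 7;  b_4 = -12;  b_5 = 19;  b_6 = -31.

-31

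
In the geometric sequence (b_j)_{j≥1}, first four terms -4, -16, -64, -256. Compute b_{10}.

Common ratio r = 4.
b_j = (-4)·4^(j-1).
b_{10} = (-4)·4^9 = -1048576.

-1048576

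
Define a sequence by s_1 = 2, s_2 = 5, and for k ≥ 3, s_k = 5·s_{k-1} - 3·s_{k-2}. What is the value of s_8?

27305

Iterate the recurrence:
s_3 = 19; s_4 = 80; s_5 = 343; s_6 = 1475; s_7 = 6346; s_8 = 27305.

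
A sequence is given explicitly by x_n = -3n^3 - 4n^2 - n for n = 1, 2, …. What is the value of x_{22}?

x_{22} = -3·22^3 - 4·22^2 - 1·22 = -33902.

-33902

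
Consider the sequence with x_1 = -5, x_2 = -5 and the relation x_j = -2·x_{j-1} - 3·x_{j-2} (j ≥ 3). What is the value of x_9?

475

Applying the relation repeatedly:
x_3 = 25;  x_4 = -35;  x_5 = -5;  x_6 = 115;  x_7 = -215;  x_8 = 85;  x_9 = 475.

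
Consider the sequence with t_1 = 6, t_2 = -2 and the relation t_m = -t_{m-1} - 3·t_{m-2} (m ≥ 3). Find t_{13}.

-4234

Compute successive terms:
t_3 = -16, t_4 = 22, t_5 = 26, …, t_{10} = -482, t_{11} = 1394, t_{12} = 52, t_{13} = -4234.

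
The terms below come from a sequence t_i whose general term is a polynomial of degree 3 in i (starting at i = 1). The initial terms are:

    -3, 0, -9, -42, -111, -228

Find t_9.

-987

1st diffs: 3, -9, -33, -69, -117.
2nd diffs: -12, -24, -36, -48.
3rd diffs: -12, -12, -12 (constant).
Newton forward-difference form: t_i = -3 + 3·C(i-1,1) + (-12)·C(i-1,2) + (-12)·C(i-1,3).
At i = 9: i-1 = 8, so t_9 = -3 + 24 - 336 - 672 = -987.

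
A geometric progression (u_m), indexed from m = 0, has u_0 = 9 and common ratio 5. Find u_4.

5625

u_m = 9·5^(m-0).
u_4 = 9·5^4 = 5625.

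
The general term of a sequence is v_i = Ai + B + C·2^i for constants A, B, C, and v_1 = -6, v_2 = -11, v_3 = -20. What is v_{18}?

Write the equations: A + B + 2C = -6; 2A + B + 4C = -11; 3A + B + 8C = -20.
Subtracting the first from the second: A + 2C = -5.
Subtracting the second from the third: A + 4C = -9.
Solving: C = -2, A = -1, then B = -1.
So v_i = -1·i + (-1) + (-2)·2^i; at i=18 this is -524307.

-524307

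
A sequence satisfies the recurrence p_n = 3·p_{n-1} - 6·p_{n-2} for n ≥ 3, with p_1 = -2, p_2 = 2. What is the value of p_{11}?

Step forward from the initial values:
p_3 = 18  p_4 = 42  p_5 = 18  p_6 = -198  p_7 = -702  p_8 = -918  p_9 = 1458  p_{10} = 9882  p_{11} = 20898.

20898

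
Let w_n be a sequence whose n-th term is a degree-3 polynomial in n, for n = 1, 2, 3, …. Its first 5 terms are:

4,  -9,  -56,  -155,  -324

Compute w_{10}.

1st diffs: -13, -47, -99, -169.
2nd diffs: -34, -52, -70.
3rd diffs: -18, -18 (constant).
Newton forward-difference form: w_n = 4 + (-13)·C(n-1,1) + (-34)·C(n-1,2) + (-18)·C(n-1,3).
At n = 10: n-1 = 9, so w_{10} = 4 - 117 - 1224 - 1512 = -2849.

-2849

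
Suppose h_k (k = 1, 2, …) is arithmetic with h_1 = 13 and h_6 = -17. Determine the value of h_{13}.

-59

Common difference d = (-17 - 13) / (6 - 1) = -6.
h_k = 13 + (k - 1)·(-6).
h_{13} = 13 + 12·(-6) = -59.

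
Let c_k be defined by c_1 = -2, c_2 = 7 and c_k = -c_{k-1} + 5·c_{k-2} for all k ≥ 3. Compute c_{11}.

-66197

c_3 = -17, c_4 = 52, c_5 = -137, c_6 = 397, c_7 = -1082, c_8 = 3067, c_9 = -8477, c_{10} = 23812, c_{11} = -66197.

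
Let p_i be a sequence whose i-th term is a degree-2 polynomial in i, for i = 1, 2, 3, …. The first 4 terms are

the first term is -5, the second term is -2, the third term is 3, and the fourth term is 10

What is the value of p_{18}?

1st diffs: 3, 5, 7.
2nd diffs: 2, 2 (constant).
So p_i = i^2 - 6.
Evaluating at i = 18 gives p_{18} = 318.

318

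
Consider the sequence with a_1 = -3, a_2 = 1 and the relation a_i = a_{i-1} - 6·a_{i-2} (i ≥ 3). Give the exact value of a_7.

Iterate the recurrence:
a_3 = 19  a_4 = 13  a_5 = -101  a_6 = -179  a_7 = 427.

427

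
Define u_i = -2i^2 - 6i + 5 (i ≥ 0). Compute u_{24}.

-1291

u_{24} = -2·24^2 - 6·24 + 5 = -1291.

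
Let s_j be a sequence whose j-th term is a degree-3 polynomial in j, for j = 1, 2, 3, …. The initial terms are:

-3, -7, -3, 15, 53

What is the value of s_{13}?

1st diffs: -4, 4, 18, 38.
2nd diffs: 8, 14, 20.
3rd diffs: 6, 6 (constant).
Newton forward-difference form: s_j = -3 + (-4)·C(j-1,1) + 8·C(j-1,2) + 6·C(j-1,3).
At j = 13: j-1 = 12, so s_{13} = -3 - 48 + 528 + 1320 = 1797.

1797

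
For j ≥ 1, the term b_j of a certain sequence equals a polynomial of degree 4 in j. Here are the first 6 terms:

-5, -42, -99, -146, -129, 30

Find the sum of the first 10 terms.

8233

1st diffs: -37, -57, -47, 17, 159.
2nd diffs: -20, 10, 64, 142.
3rd diffs: 30, 54, 78.
4th diffs: 24, 24 (constant).
So b_j = j^4 - 5j^3 - 5j^2 - 2j + 6.
Continuing: 433, 1206, 2499, 4486.
Summing j = 1..10 (10 terms) gives 8233.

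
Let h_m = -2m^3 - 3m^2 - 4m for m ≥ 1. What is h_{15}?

-7485

h_{15} = -2·15^3 - 3·15^2 - 4·15 = -7485.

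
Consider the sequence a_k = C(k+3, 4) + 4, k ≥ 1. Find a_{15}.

C(18, 4) = 3060, so a_{15} = 3064.

3064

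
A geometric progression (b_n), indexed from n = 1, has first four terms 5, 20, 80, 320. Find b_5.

Common ratio r = 4.
b_n = 5·4^(n-1).
b_5 = 5·4^4 = 1280.

1280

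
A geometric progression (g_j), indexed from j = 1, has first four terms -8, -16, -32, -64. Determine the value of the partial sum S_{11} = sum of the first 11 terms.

-16376

Common ratio r = 2.
g_j = (-8)·2^(j-1).
S = (-8)·(2^11 - 1)/(2 - 1) = (-8)·(2048 - 1)/(1) = -16376.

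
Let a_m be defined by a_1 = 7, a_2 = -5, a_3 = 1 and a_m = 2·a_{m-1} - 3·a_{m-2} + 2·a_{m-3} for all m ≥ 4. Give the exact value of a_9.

97

Step forward from the initial values:
a_4 = 31  a_5 = 49  a_6 = 7  a_7 = -71  a_8 = -65  a_9 = 97.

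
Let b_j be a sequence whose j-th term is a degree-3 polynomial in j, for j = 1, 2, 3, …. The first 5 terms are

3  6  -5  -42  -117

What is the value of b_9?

1st diffs: 3, -11, -37, -75.
2nd diffs: -14, -26, -38.
3rd diffs: -12, -12 (constant).
So b_j = -2j^3 + 5j^2 + 2j - 2.
Evaluating at j = 9 gives b_9 = -1037.

-1037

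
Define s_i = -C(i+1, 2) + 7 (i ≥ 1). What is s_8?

C(9, 2) = 36, so s_8 = -29.

-29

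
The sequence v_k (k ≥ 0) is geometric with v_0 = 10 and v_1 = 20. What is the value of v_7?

1280

Common ratio r = 2.
v_k = 10·2^(k-0).
v_7 = 10·2^7 = 1280.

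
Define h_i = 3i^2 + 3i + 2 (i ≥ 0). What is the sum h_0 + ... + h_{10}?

Over i = 0..10: Σi = 55, Σi² = 385.
Total = (3)·385 + (3)·55 + (2)·11 = 1342.

1342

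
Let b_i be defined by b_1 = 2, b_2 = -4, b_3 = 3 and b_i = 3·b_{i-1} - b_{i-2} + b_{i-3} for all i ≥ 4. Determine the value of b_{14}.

354054

Compute successive terms:
b_4 = 15, b_5 = 38, b_6 = 102, …, b_{11} = 16671, b_{12} = 46167, b_{13} = 127850, b_{14} = 354054.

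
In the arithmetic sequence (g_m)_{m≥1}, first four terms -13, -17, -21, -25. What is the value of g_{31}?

Common difference d = -4.
g_m = -13 + (m - 1)·(-4).
g_{31} = -13 + 30·(-4) = -133.

-133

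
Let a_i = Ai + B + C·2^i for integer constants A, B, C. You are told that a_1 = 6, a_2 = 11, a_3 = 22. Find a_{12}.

12277

At i = 1, 2, 3: A + B + 2C = 6; 2A + B + 4C = 11; 3A + B + 8C = 22.
Subtracting the first from the second: A + 2C = 5.
Subtracting the second from the third: A + 4C = 11.
Solving: C = 3, A = -1, then B = 1.
So a_i = -1·i + 1 + 3·2^i; at i=12 this is 12277.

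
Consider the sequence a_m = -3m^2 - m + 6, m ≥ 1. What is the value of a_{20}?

a_{20} = -3·20^2 - 1·20 + 6 = -1214.

-1214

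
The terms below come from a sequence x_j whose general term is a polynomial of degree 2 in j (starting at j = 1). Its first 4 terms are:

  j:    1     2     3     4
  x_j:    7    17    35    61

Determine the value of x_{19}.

1st diffs: 10, 18, 26.
2nd diffs: 8, 8 (constant).
Newton forward-difference form: x_j = 7 + 10·C(j-1,1) + 8·C(j-1,2).
At j = 19: j-1 = 18, so x_{19} = 7 + 180 + 1224 = 1411.

1411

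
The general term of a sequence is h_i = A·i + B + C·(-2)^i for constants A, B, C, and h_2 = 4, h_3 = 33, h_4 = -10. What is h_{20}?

-2097050

At i = 2, 3, 4: 2A + B + 4C = 4; 3A + B - 8C = 33; 4A + B + 16C = -10.
Subtracting the first from the second: A - 12C = 29.
Subtracting the second from the third: A + 24C = -43.
Solving: C = -2, A = 5, then B = 2.
Therefore h_{20} = 100 + 2 + (-2)·1048576 = -2097050.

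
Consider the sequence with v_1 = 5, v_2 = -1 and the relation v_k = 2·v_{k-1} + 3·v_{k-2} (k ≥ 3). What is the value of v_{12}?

Iterate the recurrence:
v_3 = 13  v_4 = 23  v_5 = 85  v_6 = 239  v_7 = 733  v_8 = 2183  v_9 = 6565  v_{10} = 19679  v_{11} = 59053  v_{12} = 177143.
(Characteristic roots are 3 and -1.)

177143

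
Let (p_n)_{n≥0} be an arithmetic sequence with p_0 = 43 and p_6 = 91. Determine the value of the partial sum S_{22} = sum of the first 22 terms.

Common difference d = (91 - 43) / (6 - 0) = 8.
p_n = 43 + (n - 0)·8.
p_{21} = 211; S = 22·(43 + 211)/2 = 2794.

2794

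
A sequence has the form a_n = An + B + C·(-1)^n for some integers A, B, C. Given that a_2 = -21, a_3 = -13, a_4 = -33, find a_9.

The three given values yield: 2A + B + C = -21; 3A + B - C = -13; 4A + B + C = -33.
Subtracting the first from the second: A - 2C = 8.
Subtracting the second from the third: A + 2C = -20.
Solving: C = -7, A = -6, then B = -2.
Hence a_9 = -6·9 + (-2) + (-7)·(-1) = -49.

-49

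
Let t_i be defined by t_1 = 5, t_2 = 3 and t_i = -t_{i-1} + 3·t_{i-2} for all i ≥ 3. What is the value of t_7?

165

Step forward from the initial values:
t_3 = 12;  t_4 = -3;  t_5 = 39;  t_6 = -48;  t_7 = 165.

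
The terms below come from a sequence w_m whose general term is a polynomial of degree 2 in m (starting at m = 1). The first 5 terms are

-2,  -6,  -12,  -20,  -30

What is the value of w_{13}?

1st diffs: -4, -6, -8, -10.
2nd diffs: -2, -2, -2 (constant).
Newton forward-difference form: w_m = -2 + (-4)·C(m-1,1) + (-2)·C(m-1,2).
At m = 13: m-1 = 12, so w_{13} = -2 - 48 - 132 = -182.

-182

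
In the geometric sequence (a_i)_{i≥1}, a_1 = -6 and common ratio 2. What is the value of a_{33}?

a_i = (-6)·2^(i-1).
a_{33} = (-6)·2^32 = -25769803776.

-25769803776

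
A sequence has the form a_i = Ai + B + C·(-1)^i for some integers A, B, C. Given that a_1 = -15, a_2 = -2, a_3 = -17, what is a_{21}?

Plug in i = 1, 2, 3: A + B - C = -15; 2A + B + C = -2; 3A + B - C = -17.
Subtracting the first from the second: A + 2C = 13.
Subtracting the second from the third: A - 2C = -15.
Solving: C = 7, A = -1, then B = -7.
Therefore a_{21} = -21 + (-7) + 7·(-1) = -35.

-35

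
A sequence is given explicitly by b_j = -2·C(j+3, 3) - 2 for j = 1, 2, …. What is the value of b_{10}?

C(13, 3) = 286, so b_{10} = -574.

-574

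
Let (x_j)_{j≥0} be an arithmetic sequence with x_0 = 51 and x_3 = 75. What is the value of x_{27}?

Common difference d = (75 - 51) / (3 - 0) = 8.
x_j = 51 + (j - 0)·8.
x_{27} = 51 + 27·8 = 267.

267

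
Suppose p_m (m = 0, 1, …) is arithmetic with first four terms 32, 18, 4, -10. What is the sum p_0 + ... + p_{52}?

-17596

Common difference d = -14.
p_m = 32 + (m - 0)·(-14).
p_{52} = -696; S = 53·(32 + (-696))/2 = -17596.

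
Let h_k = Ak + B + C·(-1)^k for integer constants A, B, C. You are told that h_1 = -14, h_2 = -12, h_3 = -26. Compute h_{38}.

-228

At k = 1, 2, 3: A + B - C = -14; 2A + B + C = -12; 3A + B - C = -26.
Subtracting the first from the second: A + 2C = 2.
Subtracting the second from the third: A - 2C = -14.
Solving: C = 4, A = -6, then B = -4.
Hence h_{38} = -6·38 + (-4) + 4·1 = -228.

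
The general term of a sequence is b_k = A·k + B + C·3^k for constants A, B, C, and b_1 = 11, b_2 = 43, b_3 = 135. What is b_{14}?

The three given values yield: A + B + 3C = 11; 2A + B + 9C = 43; 3A + B + 27C = 135.
Subtracting the first from the second: A + 6C = 32.
Subtracting the second from the third: A + 18C = 92.
Solving: C = 5, A = 2, then B = -6.
Hence b_{14} = 2·14 + (-6) + 5·4782969 = 23914867.

23914867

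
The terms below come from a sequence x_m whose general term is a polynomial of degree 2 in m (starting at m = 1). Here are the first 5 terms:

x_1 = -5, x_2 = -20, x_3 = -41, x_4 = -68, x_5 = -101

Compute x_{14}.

1st diffs: -15, -21, -27, -33.
2nd diffs: -6, -6, -6 (constant).
So x_m = -3m^2 - 6m + 4.
Evaluating at m = 14 gives x_{14} = -668.

-668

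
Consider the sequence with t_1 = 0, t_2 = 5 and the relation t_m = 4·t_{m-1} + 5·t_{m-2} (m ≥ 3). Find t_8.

Iterate the recurrence:
t_3 = 20, t_4 = 105, t_5 = 520, t_6 = 2605, t_7 = 13020, t_8 = 65105.
(Characteristic roots are 5 and -1.)

65105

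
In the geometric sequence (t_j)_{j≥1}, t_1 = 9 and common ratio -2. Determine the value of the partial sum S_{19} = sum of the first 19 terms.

1572867

t_j = 9·(-2)^(j-1).
S = 9·((-2)^19 - 1)/(-2 - 1) = 9·(-524288 - 1)/(-3) = 1572867.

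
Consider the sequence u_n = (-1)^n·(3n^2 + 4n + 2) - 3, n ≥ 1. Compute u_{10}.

(-1)^10 = 1; 3n^2 + 4n + 2 at n=10 is 342; so u_{10} = 339.

339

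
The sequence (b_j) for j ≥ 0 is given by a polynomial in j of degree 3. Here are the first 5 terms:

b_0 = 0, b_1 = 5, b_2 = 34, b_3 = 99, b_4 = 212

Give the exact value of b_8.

1384

1st diffs: 5, 29, 65, 113.
2nd diffs: 24, 36, 48.
3rd diffs: 12, 12 (constant).
Newton forward-difference form: b_j = 5·C(j,1) + 24·C(j,2) + 12·C(j,3).
At j = 8: j = 8, so b_8 = 40 + 672 + 672 = 1384.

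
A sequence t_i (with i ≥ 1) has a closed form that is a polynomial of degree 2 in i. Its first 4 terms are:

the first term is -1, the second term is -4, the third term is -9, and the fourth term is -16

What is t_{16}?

1st diffs: -3, -5, -7.
2nd diffs: -2, -2 (constant).
So t_i = -i^2.
Evaluating at i = 16 gives t_{16} = -256.

-256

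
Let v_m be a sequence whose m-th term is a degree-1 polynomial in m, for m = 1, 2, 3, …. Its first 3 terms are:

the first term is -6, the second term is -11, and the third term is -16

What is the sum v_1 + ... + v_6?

-111

1st diffs: -5, -5 (constant).
So v_m = -5m - 1.
Continuing: -21, -26, -31.
Summing m = 1..6 (6 terms) gives -111.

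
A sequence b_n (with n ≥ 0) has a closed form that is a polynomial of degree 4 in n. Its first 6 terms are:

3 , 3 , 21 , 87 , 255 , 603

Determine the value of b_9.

6195

1st diffs: 0, 18, 66, 168, 348.
2nd diffs: 18, 48, 102, 180.
3rd diffs: 30, 54, 78.
4th diffs: 24, 24 (constant).
So b_n = n^4 - n^3 + 5n^2 - 5n + 3.
Evaluating at n = 9 gives b_9 = 6195.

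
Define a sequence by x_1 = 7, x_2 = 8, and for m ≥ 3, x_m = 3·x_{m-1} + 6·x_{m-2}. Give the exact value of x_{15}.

2859673086

Iterate the recurrence:
x_3 = 66, x_4 = 246, x_5 = 1134, …, x_{12} = 34212942, x_{13} = 149589342, x_{14} = 654045678, x_{15} = 2859673086.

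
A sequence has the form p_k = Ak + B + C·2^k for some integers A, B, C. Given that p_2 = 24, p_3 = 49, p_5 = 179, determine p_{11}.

10289

Write the equations: 2A + B + 4C = 24; 3A + B + 8C = 49; 5A + B + 32C = 179.
Subtracting the first from the second: A + 4C = 25.
Subtracting the second from the third: 2A + 24C = 130.
Solving: C = 5, A = 5, then B = -6.
So p_k = 5·k + (-6) + 5·2^k; at k=11 this is 10289.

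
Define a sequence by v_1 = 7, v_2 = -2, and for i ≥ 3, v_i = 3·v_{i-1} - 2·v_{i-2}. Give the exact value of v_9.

-2288

Step forward from the initial values:
v_3 = -20, v_4 = -56, v_5 = -128, v_6 = -272, v_7 = -560, v_8 = -1136, v_9 = -2288.
(Characteristic roots are 2 and 1.)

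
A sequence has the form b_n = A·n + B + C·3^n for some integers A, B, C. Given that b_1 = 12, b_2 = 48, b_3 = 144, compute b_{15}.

The three given values yield: A + B + 3C = 12; 2A + B + 9C = 48; 3A + B + 27C = 144.
Subtracting the first from the second: A + 6C = 36.
Subtracting the second from the third: A + 18C = 96.
Solving: C = 5, A = 6, then B = -9.
Hence b_{15} = 6·15 + (-9) + 5·14348907 = 71744616.

71744616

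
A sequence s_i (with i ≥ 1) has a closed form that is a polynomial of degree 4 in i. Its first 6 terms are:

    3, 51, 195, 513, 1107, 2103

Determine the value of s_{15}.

1st diffs: 48, 144, 318, 594, 996.
2nd diffs: 96, 174, 276, 402.
3rd diffs: 78, 102, 126.
4th diffs: 24, 24 (constant).
Newton forward-difference form: s_i = 3 + 48·C(i-1,1) + 96·C(i-1,2) + 78·C(i-1,3) + 24·C(i-1,4).
At i = 15: i-1 = 14, so s_{15} = 3 + 672 + 8736 + 28392 + 24024 = 61827.

61827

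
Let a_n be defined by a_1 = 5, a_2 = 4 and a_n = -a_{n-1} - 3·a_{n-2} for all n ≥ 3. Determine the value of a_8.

292

Step forward from the initial values:
a_3 = -19;  a_4 = 7;  a_5 = 50;  a_6 = -71;  a_7 = -79;  a_8 = 292.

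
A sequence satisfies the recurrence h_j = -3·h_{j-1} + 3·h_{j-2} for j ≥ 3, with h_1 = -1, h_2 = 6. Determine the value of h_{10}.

Compute successive terms:
h_3 = -21; h_4 = 81; h_5 = -306; h_6 = 1161; h_7 = -4401; h_8 = 16686; h_9 = -63261; h_{10} = 239841.

239841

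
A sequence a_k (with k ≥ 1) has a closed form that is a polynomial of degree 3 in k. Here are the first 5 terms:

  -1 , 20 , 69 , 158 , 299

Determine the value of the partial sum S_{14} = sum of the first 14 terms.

1st diffs: 21, 49, 89, 141.
2nd diffs: 28, 40, 52.
3rd diffs: 12, 12 (constant).
Newton forward-difference form: a_k = -1 + 21·C(k-1,1) + 28·C(k-1,2) + 12·C(k-1,3).
Continuing: …, 504, 785, 1154, 1623, …, a_{14} = 5888.
Summing k = 1..14 (14 terms) gives 24101.

24101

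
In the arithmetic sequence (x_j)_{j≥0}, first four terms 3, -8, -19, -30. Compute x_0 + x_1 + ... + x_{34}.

Common difference d = -11.
x_j = 3 + (j - 0)·(-11).
x_{34} = -371; S = 35·(3 + (-371))/2 = -6440.

-6440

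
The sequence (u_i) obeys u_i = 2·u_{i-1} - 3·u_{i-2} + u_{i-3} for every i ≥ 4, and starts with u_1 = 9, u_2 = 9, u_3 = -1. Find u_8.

Compute successive terms:
u_4 = -20; u_5 = -28; u_6 = 3; u_7 = 70; u_8 = 103.

103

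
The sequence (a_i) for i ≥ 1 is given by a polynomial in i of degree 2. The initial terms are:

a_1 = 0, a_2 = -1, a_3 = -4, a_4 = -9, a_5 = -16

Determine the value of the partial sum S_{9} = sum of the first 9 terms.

-204

1st diffs: -1, -3, -5, -7.
2nd diffs: -2, -2, -2 (constant).
Newton forward-difference form: a_i = (-1)·C(i-1,1) + (-2)·C(i-1,2).
Continuing: -25, -36, -49, -64.
Summing i = 1..9 (9 terms) gives -204.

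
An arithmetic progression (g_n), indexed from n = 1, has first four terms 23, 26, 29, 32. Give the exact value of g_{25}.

Common difference d = 3.
g_n = 23 + (n - 1)·3.
g_{25} = 23 + 24·3 = 95.

95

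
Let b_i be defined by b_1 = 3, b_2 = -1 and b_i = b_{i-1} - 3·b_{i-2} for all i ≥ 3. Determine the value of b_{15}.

Applying the relation repeatedly:
b_3 = -10;  b_4 = -7;  b_5 = 23;  …;  b_{12} = -532;  b_{13} = -2437;  b_{14} = -841;  b_{15} = 6470.

6470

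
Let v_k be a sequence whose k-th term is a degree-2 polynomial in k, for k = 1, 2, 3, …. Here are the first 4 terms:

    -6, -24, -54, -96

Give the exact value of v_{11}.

-726

1st diffs: -18, -30, -42.
2nd diffs: -12, -12 (constant).
So v_k = -6k^2.
Evaluating at k = 11 gives v_{11} = -726.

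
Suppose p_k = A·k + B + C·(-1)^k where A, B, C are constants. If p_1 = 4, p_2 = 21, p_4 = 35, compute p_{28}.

Plug in k = 1, 2, 4: A + B - C = 4; 2A + B + C = 21; 4A + B + C = 35.
Subtracting the first from the second: A + 2C = 17.
Subtracting the second from the third: 2A = 14.
Solving: C = 5, A = 7, then B = 2.
Therefore p_{28} = 196 + 2 + 5·1 = 203.

203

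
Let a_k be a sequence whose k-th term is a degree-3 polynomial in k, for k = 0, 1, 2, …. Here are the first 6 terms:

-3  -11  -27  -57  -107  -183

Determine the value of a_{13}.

1st diffs: -8, -16, -30, -50, -76.
2nd diffs: -8, -14, -20, -26.
3rd diffs: -6, -6, -6 (constant).
Newton forward-difference form: a_k = -3 + (-8)·C(k,1) + (-8)·C(k,2) + (-6)·C(k,3).
At k = 13: k = 13, so a_{13} = -3 - 104 - 624 - 1716 = -2447.

-2447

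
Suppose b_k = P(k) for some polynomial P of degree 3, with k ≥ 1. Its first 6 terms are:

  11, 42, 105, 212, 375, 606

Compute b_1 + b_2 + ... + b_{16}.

1st diffs: 31, 63, 107, 163, 231.
2nd diffs: 32, 44, 56, 68.
3rd diffs: 12, 12, 12 (constant).
So b_k = 2k^3 + 4k^2 + 5k.
Continuing: …, 917, 1320, 1827, 2450, …, b_{16} = 9296.
Summing k = 1..16 (16 terms) gives 43656.

43656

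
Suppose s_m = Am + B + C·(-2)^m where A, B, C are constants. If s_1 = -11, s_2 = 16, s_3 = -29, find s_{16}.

262186

The three given values yield: A + B - 2C = -11; 2A + B + 4C = 16; 3A + B - 8C = -29.
Subtracting the first from the second: A + 6C = 27.
Subtracting the second from the third: A - 12C = -45.
Solving: C = 4, A = 3, then B = -6.
Therefore s_{16} = 48 + (-6) + 4·65536 = 262186.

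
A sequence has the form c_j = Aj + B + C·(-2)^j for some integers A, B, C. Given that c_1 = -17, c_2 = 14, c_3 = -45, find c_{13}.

-40955

The three given values yield: A + B - 2C = -17; 2A + B + 4C = 14; 3A + B - 8C = -45.
Subtracting the first from the second: A + 6C = 31.
Subtracting the second from the third: A - 12C = -59.
Solving: C = 5, A = 1, then B = -8.
Therefore c_{13} = 13 + (-8) + 5·(-8192) = -40955.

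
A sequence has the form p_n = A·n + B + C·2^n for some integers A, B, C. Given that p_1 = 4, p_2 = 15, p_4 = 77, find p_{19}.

At n = 1, 2, 4: A + B + 2C = 4; 2A + B + 4C = 15; 4A + B + 16C = 77.
Subtracting the first from the second: A + 2C = 11.
Subtracting the second from the third: 2A + 12C = 62.
Solving: C = 5, A = 1, then B = -7.
Hence p_{19} = 1·19 + (-7) + 5·524288 = 2621452.

2621452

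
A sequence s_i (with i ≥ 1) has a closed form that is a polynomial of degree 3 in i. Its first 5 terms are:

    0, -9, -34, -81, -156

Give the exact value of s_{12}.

1st diffs: -9, -25, -47, -75.
2nd diffs: -16, -22, -28.
3rd diffs: -6, -6 (constant).
Newton forward-difference form: s_i = (-9)·C(i-1,1) + (-16)·C(i-1,2) + (-6)·C(i-1,3).
At i = 12: i-1 = 11, so s_{12} = -99 - 880 - 990 = -1969.

-1969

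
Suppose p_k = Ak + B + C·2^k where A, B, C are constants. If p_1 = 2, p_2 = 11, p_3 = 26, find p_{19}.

Write the equations: A + B + 2C = 2; 2A + B + 4C = 11; 3A + B + 8C = 26.
Subtracting the first from the second: A + 2C = 9.
Subtracting the second from the third: A + 4C = 15.
Solving: C = 3, A = 3, then B = -7.
Therefore p_{19} = 57 + (-7) + 3·524288 = 1572914.

1572914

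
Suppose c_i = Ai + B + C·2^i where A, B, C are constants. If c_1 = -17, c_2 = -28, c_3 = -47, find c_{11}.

Plug in i = 1, 2, 3: A + B + 2C = -17; 2A + B + 4C = -28; 3A + B + 8C = -47.
Subtracting the first from the second: A + 2C = -11.
Subtracting the second from the third: A + 4C = -19.
Solving: C = -4, A = -3, then B = -6.
Hence c_{11} = -3·11 + (-6) + (-4)·2048 = -8231.

-8231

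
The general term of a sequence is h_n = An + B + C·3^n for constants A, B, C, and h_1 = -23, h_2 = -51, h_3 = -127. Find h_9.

Plug in n = 1, 2, 3: A + B + 3C = -23; 2A + B + 9C = -51; 3A + B + 27C = -127.
Subtracting the first from the second: A + 6C = -28.
Subtracting the second from the third: A + 18C = -76.
Solving: C = -4, A = -4, then B = -7.
Therefore h_9 = -36 + (-7) + (-4)·19683 = -78775.

-78775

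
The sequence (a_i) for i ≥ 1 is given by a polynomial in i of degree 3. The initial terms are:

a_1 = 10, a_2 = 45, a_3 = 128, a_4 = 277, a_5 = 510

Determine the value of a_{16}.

1st diffs: 35, 83, 149, 233.
2nd diffs: 48, 66, 84.
3rd diffs: 18, 18 (constant).
So a_i = 3i^3 + 6i^2 - 4i + 5.
Evaluating at i = 16 gives a_{16} = 13765.

13765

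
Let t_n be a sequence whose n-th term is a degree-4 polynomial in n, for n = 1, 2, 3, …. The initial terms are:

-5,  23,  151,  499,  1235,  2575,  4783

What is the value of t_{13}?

57091

1st diffs: 28, 128, 348, 736, 1340, 2208.
2nd diffs: 100, 220, 388, 604, 868.
3rd diffs: 120, 168, 216, 264.
4th diffs: 48, 48, 48 (constant).
So t_n = 2n^4 - 2n - 5.
Evaluating at n = 13 gives t_{13} = 57091.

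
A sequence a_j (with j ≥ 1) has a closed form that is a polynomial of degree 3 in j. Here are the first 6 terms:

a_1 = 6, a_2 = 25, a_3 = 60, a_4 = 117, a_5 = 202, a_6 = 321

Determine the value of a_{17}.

1st diffs: 19, 35, 57, 85, 119.
2nd diffs: 16, 22, 28, 34.
3rd diffs: 6, 6, 6 (constant).
So a_j = j^3 + 2j^2 + 6j - 3.
Evaluating at j = 17 gives a_{17} = 5590.

5590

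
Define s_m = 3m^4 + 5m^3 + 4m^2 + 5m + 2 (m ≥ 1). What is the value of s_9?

s_9 = 3·9^4 + 5·9^3 + 4·9^2 + 5·9 + 2 = 23699.

23699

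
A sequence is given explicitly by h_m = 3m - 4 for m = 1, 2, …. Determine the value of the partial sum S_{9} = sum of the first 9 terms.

99

Over m = 1..9: Σm = 45.
Total = (3)·45 + (-4)·9 = 99.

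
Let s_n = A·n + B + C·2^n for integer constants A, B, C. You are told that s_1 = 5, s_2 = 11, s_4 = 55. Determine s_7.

497

The three given values yield: A + B + 2C = 5; 2A + B + 4C = 11; 4A + B + 16C = 55.
Subtracting the first from the second: A + 2C = 6.
Subtracting the second from the third: 2A + 12C = 44.
Solving: C = 4, A = -2, then B = -1.
Therefore s_7 = -14 + (-1) + 4·128 = 497.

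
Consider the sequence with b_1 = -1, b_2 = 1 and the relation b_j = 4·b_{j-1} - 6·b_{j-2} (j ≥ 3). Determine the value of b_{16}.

951424

Iterate the recurrence:
b_3 = 10, b_4 = 34, b_5 = 76, …, b_{13} = 67264, b_{14} = 256576, b_{15} = 622720, b_{16} = 951424.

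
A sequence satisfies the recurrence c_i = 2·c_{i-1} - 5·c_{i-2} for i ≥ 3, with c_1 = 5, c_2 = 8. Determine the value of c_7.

651

Applying the relation repeatedly:
c_3 = -9, c_4 = -58, c_5 = -71, c_6 = 148, c_7 = 651.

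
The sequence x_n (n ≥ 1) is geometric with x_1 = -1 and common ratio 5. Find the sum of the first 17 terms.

x_n = (-1)·5^(n-1).
S = (-1)·(5^17 - 1)/(5 - 1) = (-1)·(762939453125 - 1)/(4) = -190734863281.

-190734863281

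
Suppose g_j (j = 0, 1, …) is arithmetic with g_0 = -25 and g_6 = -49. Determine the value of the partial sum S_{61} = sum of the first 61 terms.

Common difference d = (-49 - (-25)) / (6 - 0) = -4.
g_j = -25 + (j - 0)·(-4).
g_{60} = -265; S = 61·(-25 + (-265))/2 = -8845.

-8845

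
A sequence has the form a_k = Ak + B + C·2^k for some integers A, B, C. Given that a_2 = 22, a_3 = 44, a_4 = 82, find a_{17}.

The three given values yield: 2A + B + 4C = 22; 3A + B + 8C = 44; 4A + B + 16C = 82.
Subtracting the first from the second: A + 4C = 22.
Subtracting the second from the third: A + 8C = 38.
Solving: C = 4, A = 6, then B = -6.
So a_k = 6·k + (-6) + 4·2^k; at k=17 this is 524384.

524384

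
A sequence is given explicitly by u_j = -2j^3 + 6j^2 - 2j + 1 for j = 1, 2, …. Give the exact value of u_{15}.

u_{15} = -2·15^3 + 6·15^2 - 2·15 + 1 = -5429.

-5429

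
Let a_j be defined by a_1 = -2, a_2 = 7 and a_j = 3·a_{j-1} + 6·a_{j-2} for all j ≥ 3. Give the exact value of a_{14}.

158085837

Step forward from the initial values:
a_3 = 9;  a_4 = 69;  a_5 = 261;  …;  a_{11} = 1891269;  a_{12} = 8269533;  a_{13} = 36156213;  a_{14} = 158085837.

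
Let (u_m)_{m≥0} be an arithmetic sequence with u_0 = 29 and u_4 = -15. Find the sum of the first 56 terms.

Common difference d = (-15 - 29) / (4 - 0) = -11.
u_m = 29 + (m - 0)·(-11).
u_{55} = -576; S = 56·(29 + (-576))/2 = -15316.

-15316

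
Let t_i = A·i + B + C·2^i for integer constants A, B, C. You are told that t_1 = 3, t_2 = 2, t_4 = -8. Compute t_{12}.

-4080

Write the equations: A + B + 2C = 3; 2A + B + 4C = 2; 4A + B + 16C = -8.
Subtracting the first from the second: A + 2C = -1.
Subtracting the second from the third: 2A + 12C = -10.
Solving: C = -1, A = 1, then B = 4.
Hence t_{12} = 1·12 + 4 + (-1)·4096 = -4080.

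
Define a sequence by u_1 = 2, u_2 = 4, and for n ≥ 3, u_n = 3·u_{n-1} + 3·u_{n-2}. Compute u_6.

Applying the relation repeatedly:
u_3 = 18; u_4 = 66; u_5 = 252; u_6 = 954.

954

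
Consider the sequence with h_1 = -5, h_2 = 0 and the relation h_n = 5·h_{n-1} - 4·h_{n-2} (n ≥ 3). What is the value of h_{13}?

Iterate the recurrence:
h_3 = 20, h_4 = 100, h_5 = 420, …, h_{10} = 436900, h_{11} = 1747620, h_{12} = 6990500, h_{13} = 27962020.
(Characteristic roots are 4 and 1.)

27962020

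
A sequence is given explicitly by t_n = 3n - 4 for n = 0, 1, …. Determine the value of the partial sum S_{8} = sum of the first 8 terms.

52

Over n = 0..7: Σn = 28.
Total = (3)·28 + (-4)·8 = 52.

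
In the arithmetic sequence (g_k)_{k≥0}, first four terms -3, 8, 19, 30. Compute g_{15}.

162

Common difference d = 11.
g_k = -3 + (k - 0)·11.
g_{15} = -3 + 15·11 = 162.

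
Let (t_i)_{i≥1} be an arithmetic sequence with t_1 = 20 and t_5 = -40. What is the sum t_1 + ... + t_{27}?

Common difference d = (-40 - 20) / (5 - 1) = -15.
t_i = 20 + (i - 1)·(-15).
t_{27} = -370; S = 27·(20 + (-370))/2 = -4725.

-4725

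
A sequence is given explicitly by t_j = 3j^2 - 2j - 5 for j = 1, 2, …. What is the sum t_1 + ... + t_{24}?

13980

Over j = 1..24: Σj = 300, Σj² = 4900.
Total = (3)·4900 + (-2)·300 + (-5)·24 = 13980.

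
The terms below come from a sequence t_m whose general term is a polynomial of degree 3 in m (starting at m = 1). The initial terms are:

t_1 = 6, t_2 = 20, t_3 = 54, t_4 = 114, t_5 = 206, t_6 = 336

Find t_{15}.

4206

1st diffs: 14, 34, 60, 92, 130.
2nd diffs: 20, 26, 32, 38.
3rd diffs: 6, 6, 6 (constant).
Newton forward-difference form: t_m = 6 + 14·C(m-1,1) + 20·C(m-1,2) + 6·C(m-1,3).
At m = 15: m-1 = 14, so t_{15} = 6 + 196 + 1820 + 2184 = 4206.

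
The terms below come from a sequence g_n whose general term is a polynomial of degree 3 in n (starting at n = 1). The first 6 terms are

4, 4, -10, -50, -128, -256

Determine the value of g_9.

1st diffs: 0, -14, -40, -78, -128.
2nd diffs: -14, -26, -38, -50.
3rd diffs: -12, -12, -12 (constant).
Newton forward-difference form: g_n = 4 + (-14)·C(n-1,2) + (-12)·C(n-1,3).
At n = 9: n-1 = 8, so g_9 = 4 - 392 - 672 = -1060.

-1060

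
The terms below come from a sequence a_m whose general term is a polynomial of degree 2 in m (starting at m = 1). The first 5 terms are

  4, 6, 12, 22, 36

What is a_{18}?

1st diffs: 2, 6, 10, 14.
2nd diffs: 4, 4, 4 (constant).
Newton forward-difference form: a_m = 4 + 2·C(m-1,1) + 4·C(m-1,2).
At m = 18: m-1 = 17, so a_{18} = 4 + 34 + 544 = 582.

582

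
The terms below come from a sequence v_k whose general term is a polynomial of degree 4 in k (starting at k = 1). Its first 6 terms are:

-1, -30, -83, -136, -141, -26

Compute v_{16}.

1st diffs: -29, -53, -53, -5, 115.
2nd diffs: -24, 0, 48, 120.
3rd diffs: 24, 48, 72.
4th diffs: 24, 24 (constant).
So v_k = k^4 - 6k^3 - k^2 + k + 4.
Evaluating at k = 16 gives v_{16} = 40724.

40724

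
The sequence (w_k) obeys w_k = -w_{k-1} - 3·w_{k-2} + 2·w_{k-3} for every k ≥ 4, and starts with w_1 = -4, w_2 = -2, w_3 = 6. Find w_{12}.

Step forward from the initial values:
w_4 = -8; w_5 = -14; w_6 = 50; w_7 = -24; w_8 = -154; w_9 = 326; w_{10} = 88; w_{11} = -1374; w_{12} = 1762.

1762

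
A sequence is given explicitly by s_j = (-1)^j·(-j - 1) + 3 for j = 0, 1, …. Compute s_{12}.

-10

(-1)^12 = 1; -j - 1 at j=12 is -13; so s_{12} = -10.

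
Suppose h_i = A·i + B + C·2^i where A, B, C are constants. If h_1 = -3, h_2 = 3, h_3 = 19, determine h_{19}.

2621355

The three given values yield: A + B + 2C = -3; 2A + B + 4C = 3; 3A + B + 8C = 19.
Subtracting the first from the second: A + 2C = 6.
Subtracting the second from the third: A + 4C = 16.
Solving: C = 5, A = -4, then B = -9.
So h_i = -4·i + (-9) + 5·2^i; at i=19 this is 2621355.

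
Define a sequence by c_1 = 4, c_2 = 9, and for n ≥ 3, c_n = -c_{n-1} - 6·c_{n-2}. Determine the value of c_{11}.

Step forward from the initial values:
c_3 = -33;  c_4 = -21;  c_5 = 219;  c_6 = -93;  c_7 = -1221;  c_8 = 1779;  c_9 = 5547;  c_{10} = -16221;  c_{11} = -17061.

-17061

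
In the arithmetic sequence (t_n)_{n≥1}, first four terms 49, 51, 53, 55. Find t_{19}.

Common difference d = 2.
t_n = 49 + (n - 1)·2.
t_{19} = 49 + 18·2 = 85.

85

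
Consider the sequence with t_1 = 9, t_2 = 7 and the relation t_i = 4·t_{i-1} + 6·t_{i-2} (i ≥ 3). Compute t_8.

269704

t_3 = 82; t_4 = 370; t_5 = 1972; t_6 = 10108; t_7 = 52264; t_8 = 269704.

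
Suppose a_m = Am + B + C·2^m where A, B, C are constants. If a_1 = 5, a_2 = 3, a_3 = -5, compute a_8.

Plug in m = 1, 2, 3: A + B + 2C = 5; 2A + B + 4C = 3; 3A + B + 8C = -5.
Subtracting the first from the second: A + 2C = -2.
Subtracting the second from the third: A + 4C = -8.
Solving: C = -3, A = 4, then B = 7.
Therefore a_8 = 32 + 7 + (-3)·256 = -729.

-729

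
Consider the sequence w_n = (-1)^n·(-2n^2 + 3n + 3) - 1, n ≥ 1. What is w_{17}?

523

(-1)^17 = -1; -2n^2 + 3n + 3 at n=17 is -524; so w_{17} = 523.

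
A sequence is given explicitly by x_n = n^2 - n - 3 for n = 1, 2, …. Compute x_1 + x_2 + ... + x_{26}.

Over n = 1..26: Σn = 351, Σn² = 6201.
Total = (1)·6201 + (-1)·351 + (-3)·26 = 5772.

5772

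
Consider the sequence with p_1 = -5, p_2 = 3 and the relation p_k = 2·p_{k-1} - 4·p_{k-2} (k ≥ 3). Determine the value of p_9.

1664

p_3 = 26; p_4 = 40; p_5 = -24; p_6 = -208; p_7 = -320; p_8 = 192; p_9 = 1664.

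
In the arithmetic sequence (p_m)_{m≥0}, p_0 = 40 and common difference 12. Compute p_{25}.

340

p_m = 40 + (m - 0)·12.
p_{25} = 40 + 25·12 = 340.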